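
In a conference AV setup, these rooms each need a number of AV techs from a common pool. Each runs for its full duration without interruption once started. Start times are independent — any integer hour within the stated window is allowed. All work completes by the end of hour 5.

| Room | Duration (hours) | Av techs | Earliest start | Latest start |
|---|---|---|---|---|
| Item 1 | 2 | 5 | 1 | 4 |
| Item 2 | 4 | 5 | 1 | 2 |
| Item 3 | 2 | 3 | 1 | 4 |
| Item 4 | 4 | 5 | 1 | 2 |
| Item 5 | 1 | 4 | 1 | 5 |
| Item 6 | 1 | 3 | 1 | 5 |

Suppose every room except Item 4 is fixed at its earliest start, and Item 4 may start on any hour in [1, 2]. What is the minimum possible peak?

Item 4@1: h1:25  h2:18  h3:10  h4:10  h5:0 → peak 25
Item 4@2: h1:20  h2:18  h3:10  h4:10  h5:5 → peak 20
Best is Item 4@2, peak 20.

20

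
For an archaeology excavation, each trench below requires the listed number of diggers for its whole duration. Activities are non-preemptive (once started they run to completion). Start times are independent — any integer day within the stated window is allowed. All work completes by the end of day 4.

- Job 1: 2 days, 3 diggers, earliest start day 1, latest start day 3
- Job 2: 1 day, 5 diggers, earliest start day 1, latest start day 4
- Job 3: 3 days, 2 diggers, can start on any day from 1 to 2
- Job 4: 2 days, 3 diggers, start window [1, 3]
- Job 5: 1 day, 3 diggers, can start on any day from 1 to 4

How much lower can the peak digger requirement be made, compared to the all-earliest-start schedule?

Early-start peak: d1:16  d2:8  d3:2  d4:0 ⇒ 16.
Leveled (Job 1@1, Job 2@1, Job 3@2, Job 4@2, Job 5@3): d1:8  d2:8  d3:8  d4:2 ⇒ 8.
Reduction 16 − 8 = 8.

8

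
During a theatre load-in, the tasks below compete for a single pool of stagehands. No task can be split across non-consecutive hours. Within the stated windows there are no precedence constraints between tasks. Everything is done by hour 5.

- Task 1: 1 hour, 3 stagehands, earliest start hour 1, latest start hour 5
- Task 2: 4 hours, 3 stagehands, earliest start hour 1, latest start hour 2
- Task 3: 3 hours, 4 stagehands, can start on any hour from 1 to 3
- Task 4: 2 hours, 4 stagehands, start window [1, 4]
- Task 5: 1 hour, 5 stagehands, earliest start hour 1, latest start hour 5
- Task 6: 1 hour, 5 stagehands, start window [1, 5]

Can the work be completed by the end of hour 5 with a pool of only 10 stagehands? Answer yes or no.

no

The minimum achievable peak is 11; 10 < 11, so no feasible schedule stays within the cap.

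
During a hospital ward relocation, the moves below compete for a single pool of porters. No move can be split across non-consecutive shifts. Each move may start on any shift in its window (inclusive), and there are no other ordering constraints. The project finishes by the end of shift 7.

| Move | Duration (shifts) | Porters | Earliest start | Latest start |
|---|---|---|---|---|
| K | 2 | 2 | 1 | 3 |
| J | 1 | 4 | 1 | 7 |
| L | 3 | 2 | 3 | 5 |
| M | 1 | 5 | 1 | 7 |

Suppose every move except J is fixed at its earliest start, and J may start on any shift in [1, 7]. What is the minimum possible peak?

J@1: s1:11  s2:2  s3:2  s4:2  s5:2  s6:0  s7:0 → peak 11
J@2: s1:7  s2:6  s3:2  s4:2  s5:2  s6:0  s7:0 → peak 7
J@3: s1:7  s2:2  s3:6  s4:2  s5:2  s6:0  s7:0 → peak 7
J@4: s1:7  s2:2  s3:2  s4:6  s5:2  s6:0  s7:0 → peak 7
J@5: s1:7  s2:2  s3:2  s4:2  s5:6  s6:0  s7:0 → peak 7
J@6: s1:7  s2:2  s3:2  s4:2  s5:2  s6:4  s7:0 → peak 7
J@7: s1:7  s2:2  s3:2  s4:2  s5:2  s6:0  s7:4 → peak 7
Best is J@2, peak 7.

7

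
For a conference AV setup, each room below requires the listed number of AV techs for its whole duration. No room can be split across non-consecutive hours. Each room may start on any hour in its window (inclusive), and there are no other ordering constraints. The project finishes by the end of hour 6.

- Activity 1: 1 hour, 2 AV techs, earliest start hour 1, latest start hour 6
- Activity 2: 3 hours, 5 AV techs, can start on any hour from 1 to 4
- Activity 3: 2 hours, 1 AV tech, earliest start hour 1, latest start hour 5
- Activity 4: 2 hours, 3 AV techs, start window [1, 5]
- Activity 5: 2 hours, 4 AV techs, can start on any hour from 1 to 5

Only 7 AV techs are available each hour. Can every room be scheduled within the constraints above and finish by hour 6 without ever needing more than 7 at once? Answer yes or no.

yes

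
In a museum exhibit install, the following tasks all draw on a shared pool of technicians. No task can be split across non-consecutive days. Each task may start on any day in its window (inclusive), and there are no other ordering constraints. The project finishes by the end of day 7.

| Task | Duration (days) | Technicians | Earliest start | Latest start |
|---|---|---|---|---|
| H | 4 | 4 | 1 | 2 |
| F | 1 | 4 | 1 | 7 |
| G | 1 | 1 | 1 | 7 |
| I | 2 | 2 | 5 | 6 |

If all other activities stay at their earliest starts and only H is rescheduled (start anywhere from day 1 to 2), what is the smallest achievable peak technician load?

H@1: d1:9  d2:4  d3:4  d4:4  d5:2  d6:2  d7:0 → peak 9
H@2: d1:5  d2:4  d3:4  d4:4  d5:6  d6:2  d7:0 → peak 6
Best is H@2, peak 6.

6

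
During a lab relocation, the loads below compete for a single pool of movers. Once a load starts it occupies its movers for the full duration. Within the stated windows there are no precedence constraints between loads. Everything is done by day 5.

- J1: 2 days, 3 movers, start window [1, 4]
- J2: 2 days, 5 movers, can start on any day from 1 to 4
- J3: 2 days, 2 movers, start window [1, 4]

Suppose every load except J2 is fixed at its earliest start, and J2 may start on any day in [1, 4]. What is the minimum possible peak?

J2@1: d1:10  d2:10  d3:0  d4:0  d5:0 → peak 10
J2@2: d1:5  d2:10  d3:5  d4:0  d5:0 → peak 10
J2@3: d1:5  d2:5  d3:5  d4:5  d5:0 → peak 5
J2@4: d1:5  d2:5  d3:0  d4:5  d5:5 → peak 5
Best is J2@3, peak 5.

5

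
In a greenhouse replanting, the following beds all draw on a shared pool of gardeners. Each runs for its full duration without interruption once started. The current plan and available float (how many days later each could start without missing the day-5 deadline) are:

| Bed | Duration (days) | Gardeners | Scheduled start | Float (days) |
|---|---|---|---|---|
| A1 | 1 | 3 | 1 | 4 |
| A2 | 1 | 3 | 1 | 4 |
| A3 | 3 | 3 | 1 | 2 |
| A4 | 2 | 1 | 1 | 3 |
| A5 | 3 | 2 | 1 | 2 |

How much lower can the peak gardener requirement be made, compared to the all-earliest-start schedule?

Early-start peak: d1:12  d2:6  d3:5  d4:0  d5:0 ⇒ 12.
Leveled (A1@1, A2@2, A3@3, A4@1, A5@3): d1:4  d2:4  d3:5  d4:5  d5:5 ⇒ 5.
Reduction 12 − 5 = 7.

7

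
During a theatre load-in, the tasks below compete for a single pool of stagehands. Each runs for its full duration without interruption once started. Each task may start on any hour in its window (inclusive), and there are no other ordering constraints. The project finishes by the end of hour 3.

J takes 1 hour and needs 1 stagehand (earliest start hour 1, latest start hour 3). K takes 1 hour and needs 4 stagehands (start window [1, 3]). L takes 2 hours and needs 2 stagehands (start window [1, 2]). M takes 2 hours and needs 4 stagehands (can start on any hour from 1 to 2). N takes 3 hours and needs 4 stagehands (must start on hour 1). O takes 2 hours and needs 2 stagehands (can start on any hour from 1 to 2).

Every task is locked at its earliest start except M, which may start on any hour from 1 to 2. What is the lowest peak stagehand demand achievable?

13

M@1: h1:17  h2:12  h3:4 → peak 17
M@2: h1:13  h2:12  h3:8 → peak 13
Best is M@2, peak 13.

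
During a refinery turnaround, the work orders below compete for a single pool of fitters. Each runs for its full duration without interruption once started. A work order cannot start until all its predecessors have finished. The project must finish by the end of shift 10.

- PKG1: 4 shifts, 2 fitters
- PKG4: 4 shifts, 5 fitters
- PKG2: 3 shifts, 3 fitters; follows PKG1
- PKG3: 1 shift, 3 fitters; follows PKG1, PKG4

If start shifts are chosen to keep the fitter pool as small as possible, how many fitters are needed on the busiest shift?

Schedule PKG1@1, PKG4@1, PKG2@5, PKG3@5: s1:7  s2:7  s3:7  s4:7  s5:6  s6:3  s7:3  s8:0  s9:0  s10:0 — peak 7.

7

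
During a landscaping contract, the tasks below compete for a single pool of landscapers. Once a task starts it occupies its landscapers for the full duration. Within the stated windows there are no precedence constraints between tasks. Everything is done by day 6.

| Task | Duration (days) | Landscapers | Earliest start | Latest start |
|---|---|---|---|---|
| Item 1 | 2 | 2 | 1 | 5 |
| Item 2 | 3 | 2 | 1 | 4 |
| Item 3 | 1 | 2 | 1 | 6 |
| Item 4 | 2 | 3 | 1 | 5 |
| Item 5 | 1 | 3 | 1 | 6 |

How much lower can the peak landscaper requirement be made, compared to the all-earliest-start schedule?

8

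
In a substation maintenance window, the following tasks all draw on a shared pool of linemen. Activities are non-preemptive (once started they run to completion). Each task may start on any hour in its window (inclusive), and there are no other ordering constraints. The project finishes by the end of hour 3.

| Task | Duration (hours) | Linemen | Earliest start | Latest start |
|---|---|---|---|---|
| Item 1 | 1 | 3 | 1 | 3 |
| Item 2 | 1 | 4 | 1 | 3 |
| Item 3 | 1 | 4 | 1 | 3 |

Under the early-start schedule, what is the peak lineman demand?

Early-start schedule: Item 1@1, Item 2@1, Item 3@1.
Load per hour: hour 1: 11, hour 2: 0, hour 3: 0.
Peak is 11.

11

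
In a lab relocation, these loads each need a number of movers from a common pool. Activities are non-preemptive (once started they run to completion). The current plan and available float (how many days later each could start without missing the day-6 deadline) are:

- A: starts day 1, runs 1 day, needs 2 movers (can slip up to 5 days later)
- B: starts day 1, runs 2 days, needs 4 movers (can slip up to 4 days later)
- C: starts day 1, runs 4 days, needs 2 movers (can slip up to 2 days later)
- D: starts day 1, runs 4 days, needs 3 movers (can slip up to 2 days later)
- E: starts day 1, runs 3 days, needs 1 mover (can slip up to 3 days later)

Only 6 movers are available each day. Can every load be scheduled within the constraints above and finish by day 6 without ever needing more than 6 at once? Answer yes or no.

yes

Schedule A@1, B@1, C@2, D@3, E@3: d1:6  d2:6  d3:6  d4:6  d5:6  d6:3 — peak 6 ≤ 6.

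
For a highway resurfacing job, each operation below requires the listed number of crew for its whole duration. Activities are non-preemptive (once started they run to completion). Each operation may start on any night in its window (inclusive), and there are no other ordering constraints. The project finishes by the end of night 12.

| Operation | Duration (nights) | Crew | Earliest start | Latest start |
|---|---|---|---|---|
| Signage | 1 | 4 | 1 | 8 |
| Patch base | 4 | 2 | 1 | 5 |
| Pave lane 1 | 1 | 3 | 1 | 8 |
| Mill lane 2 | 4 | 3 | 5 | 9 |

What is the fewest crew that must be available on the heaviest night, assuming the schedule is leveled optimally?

Early-start (Signage@1, Patch base@1, Pave lane 1@1, Mill lane 2@5) gives peak 9: n1:9  n2:2  n3:2  n4:2  n5:3  n6:3  n7:3  n8:3  n9:0  n10:0  n11:0  n12:0.
Shift Patch base→2, Pave lane 1→6, Mill lane 2→7.
Schedule Signage@1, Patch base@2, Pave lane 1@6, Mill lane 2@7: n1:4  n2:2  n3:2  n4:2  n5:2  n6:3  n7:3  n8:3  n9:3  n10:3  n11:0  n12:0 — peak 4.

4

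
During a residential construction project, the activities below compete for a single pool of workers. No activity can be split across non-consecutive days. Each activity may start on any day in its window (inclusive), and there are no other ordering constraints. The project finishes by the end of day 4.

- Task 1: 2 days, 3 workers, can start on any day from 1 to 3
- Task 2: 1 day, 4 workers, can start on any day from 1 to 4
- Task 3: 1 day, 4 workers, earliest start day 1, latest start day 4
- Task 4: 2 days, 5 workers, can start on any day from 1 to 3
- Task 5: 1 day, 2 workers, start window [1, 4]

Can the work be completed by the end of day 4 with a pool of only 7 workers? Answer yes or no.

yes

Schedule Task 1@1, Task 2@1, Task 3@2, Task 4@3, Task 5@3: d1:7  d2:7  d3:7  d4:5 — peak 7 ≤ 7.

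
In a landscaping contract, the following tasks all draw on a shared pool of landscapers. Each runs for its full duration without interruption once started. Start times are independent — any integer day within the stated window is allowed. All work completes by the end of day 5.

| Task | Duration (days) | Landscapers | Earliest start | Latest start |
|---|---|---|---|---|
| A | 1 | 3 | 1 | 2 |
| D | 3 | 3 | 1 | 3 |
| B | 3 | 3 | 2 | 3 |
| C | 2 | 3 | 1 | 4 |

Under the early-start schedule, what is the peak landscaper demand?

9

Early-start schedule: A@1, D@1, B@2, C@1.
Load per day: day 1: 9, day 2: 9, day 3: 6, day 4: 3, day 5: 0.
Peak is 9.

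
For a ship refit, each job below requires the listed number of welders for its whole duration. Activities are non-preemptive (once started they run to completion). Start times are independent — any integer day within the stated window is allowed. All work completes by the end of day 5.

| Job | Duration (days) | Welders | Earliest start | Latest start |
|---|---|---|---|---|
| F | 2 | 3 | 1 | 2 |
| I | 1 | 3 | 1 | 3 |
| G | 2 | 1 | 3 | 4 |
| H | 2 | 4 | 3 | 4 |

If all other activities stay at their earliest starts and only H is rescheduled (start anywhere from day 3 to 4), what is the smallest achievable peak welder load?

6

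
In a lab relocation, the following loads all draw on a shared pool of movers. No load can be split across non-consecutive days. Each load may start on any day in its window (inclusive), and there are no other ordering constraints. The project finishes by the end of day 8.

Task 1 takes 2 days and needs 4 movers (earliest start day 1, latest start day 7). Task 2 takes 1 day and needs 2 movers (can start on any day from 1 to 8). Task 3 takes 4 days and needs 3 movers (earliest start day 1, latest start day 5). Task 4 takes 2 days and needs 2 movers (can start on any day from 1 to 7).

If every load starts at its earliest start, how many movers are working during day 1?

At early start, day 1 has: Task 1, Task 2, Task 3, Task 4.
Demand: 4 + 2 + 3 + 2 = 11.

11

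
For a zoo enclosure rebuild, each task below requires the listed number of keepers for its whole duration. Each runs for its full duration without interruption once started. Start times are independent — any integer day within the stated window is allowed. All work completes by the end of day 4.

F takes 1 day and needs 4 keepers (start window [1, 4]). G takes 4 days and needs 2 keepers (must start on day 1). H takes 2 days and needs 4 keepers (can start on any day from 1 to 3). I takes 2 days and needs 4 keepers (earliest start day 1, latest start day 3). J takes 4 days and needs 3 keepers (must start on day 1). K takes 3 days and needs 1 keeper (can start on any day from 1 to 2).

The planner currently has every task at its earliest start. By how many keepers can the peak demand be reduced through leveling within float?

Early-start peak: d1:18  d2:14  d3:6  d4:5 ⇒ 18.
Leveled (F@1, G@1, H@1, I@3, J@1, K@2): d1:13  d2:10  d3:10  d4:10 ⇒ 13.
Reduction 18 − 13 = 5.

5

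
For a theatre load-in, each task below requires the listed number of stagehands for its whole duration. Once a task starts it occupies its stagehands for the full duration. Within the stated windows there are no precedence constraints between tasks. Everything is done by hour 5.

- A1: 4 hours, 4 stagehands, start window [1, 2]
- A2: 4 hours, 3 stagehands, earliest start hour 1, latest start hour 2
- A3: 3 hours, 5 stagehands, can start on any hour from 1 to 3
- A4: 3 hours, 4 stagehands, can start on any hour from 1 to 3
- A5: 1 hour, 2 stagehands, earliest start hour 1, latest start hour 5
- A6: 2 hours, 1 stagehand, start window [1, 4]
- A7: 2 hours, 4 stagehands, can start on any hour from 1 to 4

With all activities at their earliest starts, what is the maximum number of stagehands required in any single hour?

Early-start schedule: A1@1, A2@1, A3@1, A4@1, A5@1, A6@1, A7@1.
Load per hour: hour 1: 23, hour 2: 21, hour 3: 16, hour 4: 7, hour 5: 0.
Peak is 23.

23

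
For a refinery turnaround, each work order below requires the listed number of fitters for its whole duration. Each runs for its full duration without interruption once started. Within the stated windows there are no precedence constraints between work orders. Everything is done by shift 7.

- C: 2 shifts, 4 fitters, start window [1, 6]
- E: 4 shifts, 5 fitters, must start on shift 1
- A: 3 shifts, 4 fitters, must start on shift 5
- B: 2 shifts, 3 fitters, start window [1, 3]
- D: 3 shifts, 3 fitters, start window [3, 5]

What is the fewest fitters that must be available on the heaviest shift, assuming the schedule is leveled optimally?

Early-start (C@1, E@1, A@5, B@1, D@3) gives peak 12: s1:12  s2:12  s3:8  s4:8  s5:7  s6:4  s7:4.
Shift C→6.
Schedule C@6, E@1, A@5, B@1, D@3: s1:8  s2:8  s3:8  s4:8  s5:7  s6:8  s7:8 — peak 8.
Total fitter-shifts = 55 over 7 shifts ⇒ peak ≥ ⌈55/7⌉ = 8, so 8 is optimal.

8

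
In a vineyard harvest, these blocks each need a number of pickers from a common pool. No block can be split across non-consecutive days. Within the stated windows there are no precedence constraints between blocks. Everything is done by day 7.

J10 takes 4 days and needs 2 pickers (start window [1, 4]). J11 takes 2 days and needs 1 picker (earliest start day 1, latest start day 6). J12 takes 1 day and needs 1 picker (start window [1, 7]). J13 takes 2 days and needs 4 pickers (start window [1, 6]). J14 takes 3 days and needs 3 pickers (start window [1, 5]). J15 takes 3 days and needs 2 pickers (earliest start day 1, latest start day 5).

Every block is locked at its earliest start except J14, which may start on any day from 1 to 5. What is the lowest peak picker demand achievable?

10

J14@1: d1:13  d2:12  d3:7  d4:2  d5:0  d6:0  d7:0 → peak 13
J14@2: d1:10  d2:12  d3:7  d4:5  d5:0  d6:0  d7:0 → peak 12
J14@3: d1:10  d2:9  d3:7  d4:5  d5:3  d6:0  d7:0 → peak 10
J14@4: d1:10  d2:9  d3:4  d4:5  d5:3  d6:3  d7:0 → peak 10
J14@5: d1:10  d2:9  d3:4  d4:2  d5:3  d6:3  d7:3 → peak 10
Best is J14@3, peak 10.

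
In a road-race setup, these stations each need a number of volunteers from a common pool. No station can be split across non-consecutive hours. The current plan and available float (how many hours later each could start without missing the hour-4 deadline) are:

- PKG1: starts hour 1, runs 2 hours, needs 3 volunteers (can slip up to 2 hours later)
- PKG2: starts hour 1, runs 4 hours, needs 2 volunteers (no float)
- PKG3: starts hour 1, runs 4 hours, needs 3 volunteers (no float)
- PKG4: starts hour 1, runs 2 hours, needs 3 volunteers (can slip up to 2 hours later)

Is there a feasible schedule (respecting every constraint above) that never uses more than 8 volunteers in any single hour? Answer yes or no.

yes

Schedule PKG1@1, PKG2@1, PKG3@1, PKG4@3: h1:8  h2:8  h3:8  h4:8 — peak 8 ≤ 8.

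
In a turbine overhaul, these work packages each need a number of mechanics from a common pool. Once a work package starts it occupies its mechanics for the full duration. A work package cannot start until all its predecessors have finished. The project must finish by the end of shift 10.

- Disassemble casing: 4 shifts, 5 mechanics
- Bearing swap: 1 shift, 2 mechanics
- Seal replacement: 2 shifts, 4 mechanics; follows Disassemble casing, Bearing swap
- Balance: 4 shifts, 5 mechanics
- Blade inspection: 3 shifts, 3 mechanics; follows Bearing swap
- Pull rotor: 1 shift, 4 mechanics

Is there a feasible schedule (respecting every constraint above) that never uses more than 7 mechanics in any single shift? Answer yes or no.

no

The minimum achievable peak is 8; 7 < 8, so no feasible schedule stays within the cap.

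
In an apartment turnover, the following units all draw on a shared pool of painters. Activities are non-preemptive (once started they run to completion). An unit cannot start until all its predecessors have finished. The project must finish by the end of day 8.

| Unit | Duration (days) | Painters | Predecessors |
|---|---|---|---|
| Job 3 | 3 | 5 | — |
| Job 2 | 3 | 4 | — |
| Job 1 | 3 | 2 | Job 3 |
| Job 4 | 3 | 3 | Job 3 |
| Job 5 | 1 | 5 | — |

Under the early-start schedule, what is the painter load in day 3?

At early start, day 3 has: Job 3, Job 2.
Demand: 5 + 4 = 9.

9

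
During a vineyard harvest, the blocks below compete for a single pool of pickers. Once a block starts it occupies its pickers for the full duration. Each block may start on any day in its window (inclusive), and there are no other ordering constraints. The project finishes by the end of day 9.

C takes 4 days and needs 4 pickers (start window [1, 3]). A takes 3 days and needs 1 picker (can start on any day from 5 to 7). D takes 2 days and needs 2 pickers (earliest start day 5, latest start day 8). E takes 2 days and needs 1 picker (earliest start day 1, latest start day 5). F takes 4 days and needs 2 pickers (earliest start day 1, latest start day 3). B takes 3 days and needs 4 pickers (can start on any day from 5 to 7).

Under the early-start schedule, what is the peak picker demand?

7

Early-start schedule: C@1, A@5, D@5, E@1, F@1, B@5.
Load per day: day 1: 7, day 2: 7, day 3: 6, day 4: 6, day 5: 7, day 6: 7, day 7: 5, day 8: 0, day 9: 0.
Peak is 7.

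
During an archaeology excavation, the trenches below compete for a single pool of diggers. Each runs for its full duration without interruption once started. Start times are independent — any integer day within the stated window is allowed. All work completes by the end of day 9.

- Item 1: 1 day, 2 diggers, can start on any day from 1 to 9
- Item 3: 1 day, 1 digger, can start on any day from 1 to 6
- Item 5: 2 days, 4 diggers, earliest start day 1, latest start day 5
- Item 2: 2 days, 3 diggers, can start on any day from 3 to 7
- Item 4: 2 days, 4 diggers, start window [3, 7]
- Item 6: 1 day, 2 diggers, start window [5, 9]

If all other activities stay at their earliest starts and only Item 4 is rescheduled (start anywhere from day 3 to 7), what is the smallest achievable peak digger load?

Item 4@3: d1:7  d2:4  d3:7  d4:7  d5:2  d6:0  d7:0  d8:0  d9:0 → peak 7
Item 4@4: d1:7  d2:4  d3:3  d4:7  d5:6  d6:0  d7:0  d8:0  d9:0 → peak 7
Item 4@5: d1:7  d2:4  d3:3  d4:3  d5:6  d6:4  d7:0  d8:0  d9:0 → peak 7
Item 4@6: d1:7  d2:4  d3:3  d4:3  d5:2  d6:4  d7:4  d8:0  d9:0 → peak 7
Item 4@7: d1:7  d2:4  d3:3  d4:3  d5:2  d6:0  d7:4  d8:4  d9:0 → peak 7
Best is Item 4@3, peak 7.

7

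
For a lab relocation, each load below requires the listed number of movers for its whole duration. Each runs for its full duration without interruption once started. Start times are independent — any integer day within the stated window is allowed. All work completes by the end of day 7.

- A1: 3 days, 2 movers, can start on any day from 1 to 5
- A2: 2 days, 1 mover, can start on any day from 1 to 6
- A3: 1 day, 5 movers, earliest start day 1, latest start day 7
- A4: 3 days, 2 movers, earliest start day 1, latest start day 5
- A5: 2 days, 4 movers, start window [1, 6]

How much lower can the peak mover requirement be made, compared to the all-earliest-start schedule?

Early-start peak: d1:14  d2:9  d3:4  d4:0  d5:0  d6:0  d7:0 ⇒ 14.
Leveled (A1@1, A2@1, A3@4, A4@1, A5@5): d1:5  d2:5  d3:4  d4:5  d5:4  d6:4  d7:0 ⇒ 5.
Reduction 14 − 5 = 9.

9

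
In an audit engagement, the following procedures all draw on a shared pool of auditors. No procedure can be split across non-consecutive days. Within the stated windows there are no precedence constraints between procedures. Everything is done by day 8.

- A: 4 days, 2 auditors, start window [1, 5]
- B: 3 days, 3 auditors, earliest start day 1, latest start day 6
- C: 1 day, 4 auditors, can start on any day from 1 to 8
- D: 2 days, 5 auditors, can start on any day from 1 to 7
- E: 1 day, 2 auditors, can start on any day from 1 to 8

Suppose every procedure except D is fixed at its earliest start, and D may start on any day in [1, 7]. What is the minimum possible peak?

D@1: d1:16  d2:10  d3:5  d4:2  d5:0  d6:0  d7:0  d8:0 → peak 16
D@2: d1:11  d2:10  d3:10  d4:2  d5:0  d6:0  d7:0  d8:0 → peak 11
D@3: d1:11  d2:5  d3:10  d4:7  d5:0  d6:0  d7:0  d8:0 → peak 11
D@4: d1:11  d2:5  d3:5  d4:7  d5:5  d6:0  d7:0  d8:0 → peak 11
D@5: d1:11  d2:5  d3:5  d4:2  d5:5  d6:5  d7:0  d8:0 → peak 11
D@6: d1:11  d2:5  d3:5  d4:2  d5:0  d6:5  d7:5  d8:0 → peak 11
D@7: d1:11  d2:5  d3:5  d4:2  d5:0  d6:0  d7:5  d8:5 → peak 11
Best is D@2, peak 11.

11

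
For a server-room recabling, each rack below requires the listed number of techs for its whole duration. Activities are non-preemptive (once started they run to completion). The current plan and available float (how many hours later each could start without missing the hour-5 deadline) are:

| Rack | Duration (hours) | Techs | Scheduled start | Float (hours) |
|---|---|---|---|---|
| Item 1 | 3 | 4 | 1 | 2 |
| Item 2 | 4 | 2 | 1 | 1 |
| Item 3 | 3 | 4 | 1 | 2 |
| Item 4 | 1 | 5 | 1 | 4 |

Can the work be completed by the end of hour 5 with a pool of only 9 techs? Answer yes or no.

no

The minimum achievable peak is 10; 9 < 10, so no feasible schedule stays within the cap.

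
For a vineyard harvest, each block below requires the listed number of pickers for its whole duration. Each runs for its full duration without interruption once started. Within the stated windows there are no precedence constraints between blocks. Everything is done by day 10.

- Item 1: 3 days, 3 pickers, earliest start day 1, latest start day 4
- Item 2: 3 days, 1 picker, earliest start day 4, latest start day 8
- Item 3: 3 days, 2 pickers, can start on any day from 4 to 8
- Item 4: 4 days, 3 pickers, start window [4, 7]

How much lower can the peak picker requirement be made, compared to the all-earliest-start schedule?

Early-start peak: d1:3  d2:3  d3:3  d4:6  d5:6  d6:6  d7:3  d8:0  d9:0  d10:0 ⇒ 6.
Leveled (Item 1@1, Item 2@4, Item 3@4, Item 4@7): d1:3  d2:3  d3:3  d4:3  d5:3  d6:3  d7:3  d8:3  d9:3  d10:3 ⇒ 3.
Reduction 6 − 3 = 3.

3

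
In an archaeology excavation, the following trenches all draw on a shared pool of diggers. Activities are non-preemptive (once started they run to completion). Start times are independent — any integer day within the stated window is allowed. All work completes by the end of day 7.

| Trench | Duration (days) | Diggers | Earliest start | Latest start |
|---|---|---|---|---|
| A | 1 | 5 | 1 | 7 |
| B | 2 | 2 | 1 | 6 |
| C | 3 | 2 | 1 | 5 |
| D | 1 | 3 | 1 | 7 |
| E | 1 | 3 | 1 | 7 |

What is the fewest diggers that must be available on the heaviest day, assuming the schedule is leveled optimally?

Early-start (A@1, B@1, C@1, D@1, E@1) gives peak 15: d1:15  d2:4  d3:2  d4:0  d5:0  d6:0  d7:0.
Shift B→2, C→2, D→4, E→5.
Schedule A@1, B@2, C@2, D@4, E@5: d1:5  d2:4  d3:4  d4:5  d5:3  d6:0  d7:0 — peak 5.

5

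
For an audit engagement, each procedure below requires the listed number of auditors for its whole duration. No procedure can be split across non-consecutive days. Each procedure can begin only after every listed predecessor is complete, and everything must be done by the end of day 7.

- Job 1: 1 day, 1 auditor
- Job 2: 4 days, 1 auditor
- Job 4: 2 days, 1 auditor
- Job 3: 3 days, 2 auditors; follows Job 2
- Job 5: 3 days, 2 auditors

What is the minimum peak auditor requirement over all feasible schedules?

3

Early-start (Job 1@1, Job 2@1, Job 4@1, Job 3@5, Job 5@1) gives peak 5: d1:5  d2:4  d3:3  d4:1  d5:2  d6:2  d7:2.
Shift Job 4→5, Job 5→2.
Schedule Job 1@1, Job 2@1, Job 4@5, Job 3@5, Job 5@2: d1:2  d2:3  d3:3  d4:3  d5:3  d6:3  d7:2 — peak 3.
Total auditor-days = 19 over 7 days ⇒ peak ≥ ⌈19/7⌉ = 3, so 3 is optimal.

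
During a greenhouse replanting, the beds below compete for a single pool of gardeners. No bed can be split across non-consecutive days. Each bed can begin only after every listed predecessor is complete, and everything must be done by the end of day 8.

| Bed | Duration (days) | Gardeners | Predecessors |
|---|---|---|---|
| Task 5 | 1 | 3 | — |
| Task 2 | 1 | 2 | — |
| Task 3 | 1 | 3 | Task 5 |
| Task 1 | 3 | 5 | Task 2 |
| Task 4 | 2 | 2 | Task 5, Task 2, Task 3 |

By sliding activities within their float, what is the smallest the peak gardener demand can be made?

5

Early-start (Task 5@1, Task 2@1, Task 3@2, Task 1@2, Task 4@3) gives peak 8: d1:5  d2:8  d3:7  d4:7  d5:0  d6:0  d7:0  d8:0.
Shift Task 1→3, Task 4→6.
Schedule Task 5@1, Task 2@1, Task 3@2, Task 1@3, Task 4@6: d1:5  d2:3  d3:5  d4:5  d5:5  d6:2  d7:2  d8:0 — peak 5.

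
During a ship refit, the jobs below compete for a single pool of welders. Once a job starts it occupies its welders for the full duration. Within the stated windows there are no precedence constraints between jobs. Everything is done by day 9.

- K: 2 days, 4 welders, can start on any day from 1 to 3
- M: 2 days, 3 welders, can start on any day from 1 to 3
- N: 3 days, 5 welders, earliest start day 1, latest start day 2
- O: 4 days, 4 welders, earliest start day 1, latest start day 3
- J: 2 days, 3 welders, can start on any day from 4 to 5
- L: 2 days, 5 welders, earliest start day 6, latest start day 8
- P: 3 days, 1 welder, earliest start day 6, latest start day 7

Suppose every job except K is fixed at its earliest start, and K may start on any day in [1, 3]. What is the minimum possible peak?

13

K@1: d1:16  d2:16  d3:9  d4:7  d5:3  d6:6  d7:6  d8:1  d9:0 → peak 16
K@2: d1:12  d2:16  d3:13  d4:7  d5:3  d6:6  d7:6  d8:1  d9:0 → peak 16
K@3: d1:12  d2:12  d3:13  d4:11  d5:3  d6:6  d7:6  d8:1  d9:0 → peak 13
Best is K@3, peak 13.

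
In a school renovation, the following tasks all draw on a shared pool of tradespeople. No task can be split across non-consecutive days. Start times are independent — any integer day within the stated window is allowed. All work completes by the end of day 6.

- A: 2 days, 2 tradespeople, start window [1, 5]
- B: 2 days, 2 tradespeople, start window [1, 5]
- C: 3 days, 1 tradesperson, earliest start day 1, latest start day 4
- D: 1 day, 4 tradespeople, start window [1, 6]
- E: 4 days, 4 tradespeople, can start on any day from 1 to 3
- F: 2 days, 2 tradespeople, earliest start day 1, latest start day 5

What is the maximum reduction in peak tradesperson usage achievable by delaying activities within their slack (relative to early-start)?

8

Early-start peak: d1:15  d2:11  d3:5  d4:4  d5:0  d6:0 ⇒ 15.
Leveled (A@1, B@2, C@1, D@1, E@3, F@4): d1:7  d2:5  d3:7  d4:6  d5:6  d6:4 ⇒ 7.
Reduction 15 − 7 = 8.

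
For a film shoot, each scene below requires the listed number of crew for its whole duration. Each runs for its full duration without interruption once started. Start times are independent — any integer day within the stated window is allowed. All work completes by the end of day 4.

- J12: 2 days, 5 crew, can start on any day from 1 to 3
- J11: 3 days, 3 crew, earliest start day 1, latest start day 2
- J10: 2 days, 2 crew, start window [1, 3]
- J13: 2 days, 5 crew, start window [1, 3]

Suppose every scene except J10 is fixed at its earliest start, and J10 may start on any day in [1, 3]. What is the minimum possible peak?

13

J10@1: d1:15  d2:15  d3:3  d4:0 → peak 15
J10@2: d1:13  d2:15  d3:5  d4:0 → peak 15
J10@3: d1:13  d2:13  d3:5  d4:2 → peak 13
Best is J10@3, peak 13.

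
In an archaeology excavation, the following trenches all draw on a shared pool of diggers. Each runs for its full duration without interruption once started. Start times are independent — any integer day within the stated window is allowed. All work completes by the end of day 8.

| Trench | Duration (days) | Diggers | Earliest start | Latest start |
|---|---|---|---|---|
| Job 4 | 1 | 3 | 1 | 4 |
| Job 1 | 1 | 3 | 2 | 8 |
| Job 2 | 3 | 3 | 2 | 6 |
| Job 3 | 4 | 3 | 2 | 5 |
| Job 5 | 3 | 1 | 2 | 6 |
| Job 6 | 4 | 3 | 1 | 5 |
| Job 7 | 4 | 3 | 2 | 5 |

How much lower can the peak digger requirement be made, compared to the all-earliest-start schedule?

7

Early-start peak: d1:6  d2:16  d3:13  d4:13  d5:6  d6:0  d7:0  d8:0 ⇒ 16.
Leveled (Job 4@1, Job 1@2, Job 2@2, Job 3@2, Job 5@6, Job 6@3, Job 7@5): d1:3  d2:9  d3:9  d4:9  d5:9  d6:7  d7:4  d8:4 ⇒ 9.
Reduction 16 − 9 = 7.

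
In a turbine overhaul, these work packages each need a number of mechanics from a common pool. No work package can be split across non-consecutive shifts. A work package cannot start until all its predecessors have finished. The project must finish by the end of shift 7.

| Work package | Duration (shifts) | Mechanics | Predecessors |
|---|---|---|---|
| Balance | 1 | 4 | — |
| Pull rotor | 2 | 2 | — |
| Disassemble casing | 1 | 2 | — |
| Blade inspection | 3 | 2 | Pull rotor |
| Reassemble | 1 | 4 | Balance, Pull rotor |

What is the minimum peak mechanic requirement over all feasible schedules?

4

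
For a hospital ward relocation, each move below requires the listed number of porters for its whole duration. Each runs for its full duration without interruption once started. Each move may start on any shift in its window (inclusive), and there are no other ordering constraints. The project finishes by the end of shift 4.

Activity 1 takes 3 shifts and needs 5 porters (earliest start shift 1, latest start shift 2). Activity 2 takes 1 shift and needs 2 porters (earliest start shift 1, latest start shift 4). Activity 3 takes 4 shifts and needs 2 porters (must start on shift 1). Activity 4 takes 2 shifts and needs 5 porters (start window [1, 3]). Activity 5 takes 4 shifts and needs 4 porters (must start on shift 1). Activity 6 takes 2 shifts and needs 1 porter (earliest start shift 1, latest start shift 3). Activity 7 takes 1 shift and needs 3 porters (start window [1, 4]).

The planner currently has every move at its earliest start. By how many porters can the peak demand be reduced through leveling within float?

6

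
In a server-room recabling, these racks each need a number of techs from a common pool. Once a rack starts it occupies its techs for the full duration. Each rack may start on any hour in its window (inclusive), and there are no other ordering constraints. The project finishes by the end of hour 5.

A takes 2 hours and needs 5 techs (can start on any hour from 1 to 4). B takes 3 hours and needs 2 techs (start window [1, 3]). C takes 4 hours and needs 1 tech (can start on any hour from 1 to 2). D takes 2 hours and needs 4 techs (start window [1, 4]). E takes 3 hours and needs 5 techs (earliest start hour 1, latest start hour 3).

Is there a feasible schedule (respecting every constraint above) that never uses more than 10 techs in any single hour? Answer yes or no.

yes

Schedule A@1, B@1, C@1, D@4, E@3: h1:8  h2:8  h3:8  h4:10  h5:9 — peak 10 ≤ 10.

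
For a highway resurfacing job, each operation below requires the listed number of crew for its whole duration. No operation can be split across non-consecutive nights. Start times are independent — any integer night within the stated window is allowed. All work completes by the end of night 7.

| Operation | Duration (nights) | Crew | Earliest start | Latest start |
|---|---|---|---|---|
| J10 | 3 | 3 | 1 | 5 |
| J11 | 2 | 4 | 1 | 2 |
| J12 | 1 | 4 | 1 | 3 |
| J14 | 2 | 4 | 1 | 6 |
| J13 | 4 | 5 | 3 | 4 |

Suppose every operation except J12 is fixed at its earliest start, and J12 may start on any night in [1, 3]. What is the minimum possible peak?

12

J12@1: n1:15  n2:11  n3:8  n4:5  n5:5  n6:5  n7:0 → peak 15
J12@2: n1:11  n2:15  n3:8  n4:5  n5:5  n6:5  n7:0 → peak 15
J12@3: n1:11  n2:11  n3:12  n4:5  n5:5  n6:5  n7:0 → peak 12
Best is J12@3, peak 12.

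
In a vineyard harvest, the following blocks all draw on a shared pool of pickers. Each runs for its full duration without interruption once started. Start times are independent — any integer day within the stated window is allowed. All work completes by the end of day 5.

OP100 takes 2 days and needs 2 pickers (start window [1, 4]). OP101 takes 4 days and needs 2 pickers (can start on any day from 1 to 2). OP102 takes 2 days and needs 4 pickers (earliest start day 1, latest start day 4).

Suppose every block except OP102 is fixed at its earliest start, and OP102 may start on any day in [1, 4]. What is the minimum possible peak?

6

OP102@1: d1:8  d2:8  d3:2  d4:2  d5:0 → peak 8
OP102@2: d1:4  d2:8  d3:6  d4:2  d5:0 → peak 8
OP102@3: d1:4  d2:4  d3:6  d4:6  d5:0 → peak 6
OP102@4: d1:4  d2:4  d3:2  d4:6  d5:4 → peak 6
Best is OP102@3, peak 6.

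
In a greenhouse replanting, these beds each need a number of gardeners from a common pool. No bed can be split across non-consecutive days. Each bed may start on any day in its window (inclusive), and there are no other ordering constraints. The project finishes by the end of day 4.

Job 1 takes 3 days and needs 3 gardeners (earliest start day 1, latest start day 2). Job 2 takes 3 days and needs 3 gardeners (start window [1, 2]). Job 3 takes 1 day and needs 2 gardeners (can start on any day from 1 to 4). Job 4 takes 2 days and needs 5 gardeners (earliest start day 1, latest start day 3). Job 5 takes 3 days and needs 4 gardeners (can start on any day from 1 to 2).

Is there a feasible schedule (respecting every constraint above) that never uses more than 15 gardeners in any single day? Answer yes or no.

Schedule Job 1@1, Job 2@1, Job 3@1, Job 4@1, Job 5@2: d1:13  d2:15  d3:10  d4:4 — peak 15 ≤ 15.

yes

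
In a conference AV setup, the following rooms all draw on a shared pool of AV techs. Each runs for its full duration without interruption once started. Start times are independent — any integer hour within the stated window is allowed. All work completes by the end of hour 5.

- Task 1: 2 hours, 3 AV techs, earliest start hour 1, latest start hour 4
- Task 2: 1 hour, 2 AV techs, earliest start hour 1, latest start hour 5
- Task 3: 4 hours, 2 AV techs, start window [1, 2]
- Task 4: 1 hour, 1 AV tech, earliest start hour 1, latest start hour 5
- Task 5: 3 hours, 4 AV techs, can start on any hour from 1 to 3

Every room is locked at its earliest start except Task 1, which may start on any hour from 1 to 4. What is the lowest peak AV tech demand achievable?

9

Task 1@1: h1:12  h2:9  h3:6  h4:2  h5:0 → peak 12
Task 1@2: h1:9  h2:9  h3:9  h4:2  h5:0 → peak 9
Task 1@3: h1:9  h2:6  h3:9  h4:5  h5:0 → peak 9
Task 1@4: h1:9  h2:6  h3:6  h4:5  h5:3 → peak 9
Best is Task 1@2, peak 9.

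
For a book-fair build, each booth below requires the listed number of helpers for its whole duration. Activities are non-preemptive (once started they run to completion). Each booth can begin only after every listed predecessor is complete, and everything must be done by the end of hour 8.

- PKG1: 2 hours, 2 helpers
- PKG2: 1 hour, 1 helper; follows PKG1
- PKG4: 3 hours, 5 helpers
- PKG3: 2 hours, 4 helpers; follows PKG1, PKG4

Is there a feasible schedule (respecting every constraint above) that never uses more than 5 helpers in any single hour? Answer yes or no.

Schedule PKG1@1, PKG2@3, PKG4@4, PKG3@7: h1:2  h2:2  h3:1  h4:5  h5:5  h6:5  h7:4  h8:4 — peak 5 ≤ 5.

yes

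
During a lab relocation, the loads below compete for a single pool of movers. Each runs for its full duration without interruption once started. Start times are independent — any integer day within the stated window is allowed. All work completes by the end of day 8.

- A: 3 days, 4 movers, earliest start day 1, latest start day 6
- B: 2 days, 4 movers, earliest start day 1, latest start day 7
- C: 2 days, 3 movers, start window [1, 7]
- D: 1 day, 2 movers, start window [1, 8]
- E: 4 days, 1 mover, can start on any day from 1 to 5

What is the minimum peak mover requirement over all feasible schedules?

Early-start (A@1, B@1, C@1, D@1, E@1) gives peak 14: d1:14  d2:12  d3:5  d4:1  d5:0  d6:0  d7:0  d8:0.
Shift B→4, C→6, D→6.
Schedule A@1, B@4, C@6, D@6, E@1: d1:5  d2:5  d3:5  d4:5  d5:4  d6:5  d7:3  d8:0 — peak 5.

5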